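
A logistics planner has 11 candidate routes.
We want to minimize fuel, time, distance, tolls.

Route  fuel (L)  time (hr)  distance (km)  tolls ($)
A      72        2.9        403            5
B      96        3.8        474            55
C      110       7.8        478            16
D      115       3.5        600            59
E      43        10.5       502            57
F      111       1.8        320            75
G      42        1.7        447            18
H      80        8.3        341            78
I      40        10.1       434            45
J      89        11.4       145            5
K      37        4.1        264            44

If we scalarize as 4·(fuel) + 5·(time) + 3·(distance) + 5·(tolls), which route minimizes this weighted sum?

A: 4·72 + 5·2.9 + 3·403 + 5·5 = 1536.5
B: 4·96 + 5·3.8 + 3·474 + 5·55 = 2100.0
C: 4·110 + 5·7.8 + 3·478 + 5·16 = 1993.0
D: 4·115 + 5·3.5 + 3·600 + 5·59 = 2572.5
E: 4·43 + 5·10.5 + 3·502 + 5·57 = 2015.5
F: 4·111 + 5·1.8 + 3·320 + 5·75 = 1788.0
G: 4·42 + 5·1.7 + 3·447 + 5·18 = 1607.5
H: 4·80 + 5·8.3 + 3·341 + 5·78 = 1774.5
I: 4·40 + 5·10.1 + 3·434 + 5·45 = 1737.5
J: 4·89 + 5·11.4 + 3·145 + 5·5 = 873.0
K: 4·37 + 5·4.1 + 3·264 + 5·44 = 1180.5
Lowest: J at 873.0.

J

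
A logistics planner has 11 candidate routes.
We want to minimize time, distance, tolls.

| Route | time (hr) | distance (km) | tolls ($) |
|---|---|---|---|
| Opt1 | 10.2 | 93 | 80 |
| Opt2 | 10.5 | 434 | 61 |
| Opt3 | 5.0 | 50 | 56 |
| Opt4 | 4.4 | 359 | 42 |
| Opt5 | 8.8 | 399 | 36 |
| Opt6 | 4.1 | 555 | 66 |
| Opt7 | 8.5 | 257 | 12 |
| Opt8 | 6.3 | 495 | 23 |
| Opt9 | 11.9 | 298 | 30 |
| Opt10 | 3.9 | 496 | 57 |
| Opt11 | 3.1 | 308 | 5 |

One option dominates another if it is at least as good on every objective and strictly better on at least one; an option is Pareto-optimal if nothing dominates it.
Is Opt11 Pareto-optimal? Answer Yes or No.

Opt1: worse on time (10.2 vs 3.1).
Opt2: worse on time (10.5 vs 3.1).
Opt3: worse on time (5.0 vs 3.1).
Opt4: worse on time (4.4 vs 3.1).
Opt5: worse on time (8.8 vs 3.1).
Opt6: worse on time (4.1 vs 3.1).
Opt7: worse on time (8.5 vs 3.1).
Opt8: worse on time (6.3 vs 3.1).
Opt9: worse on time (11.9 vs 3.1).
Opt10: worse on time (3.9 vs 3.1).
No option is at least as good as Opt11 on every objective and strictly better on one.

Yes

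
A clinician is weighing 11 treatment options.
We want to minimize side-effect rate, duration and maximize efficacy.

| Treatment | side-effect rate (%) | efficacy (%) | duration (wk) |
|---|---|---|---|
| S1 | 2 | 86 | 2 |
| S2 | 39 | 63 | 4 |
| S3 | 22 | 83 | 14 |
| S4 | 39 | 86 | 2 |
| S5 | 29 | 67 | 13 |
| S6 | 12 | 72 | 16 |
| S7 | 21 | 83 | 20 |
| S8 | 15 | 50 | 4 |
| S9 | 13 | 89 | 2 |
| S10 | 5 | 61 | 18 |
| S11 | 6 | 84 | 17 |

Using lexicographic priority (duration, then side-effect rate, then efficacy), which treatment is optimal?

S1

First minimize duration: best is 2, kept {S1, S4, S9}.
Then minimize side-effect rate: best is 2, kept {S1}.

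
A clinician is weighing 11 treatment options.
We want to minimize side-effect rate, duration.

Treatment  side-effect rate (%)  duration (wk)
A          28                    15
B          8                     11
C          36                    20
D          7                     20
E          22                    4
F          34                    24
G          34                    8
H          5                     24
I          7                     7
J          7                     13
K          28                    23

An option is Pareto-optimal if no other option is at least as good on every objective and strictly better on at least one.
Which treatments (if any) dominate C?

A: side-effect rate 28≤36, duration 15≤20 — dominates C.
B: side-effect rate 8≤36, duration 11≤20 — dominates C.
D: side-effect rate 7≤36, duration 20≤20 — dominates C.
E: side-effect rate 22≤36, duration 4≤20 — dominates C.
G: side-effect rate 34≤36, duration 8≤20 — dominates C.
I: side-effect rate 7≤36, duration 7≤20 — dominates C.
J: side-effect rate 7≤36, duration 13≤20 — dominates C.
Others (F, H, K) are each worse than C on at least one objective.

A, B, D, E, G, I, J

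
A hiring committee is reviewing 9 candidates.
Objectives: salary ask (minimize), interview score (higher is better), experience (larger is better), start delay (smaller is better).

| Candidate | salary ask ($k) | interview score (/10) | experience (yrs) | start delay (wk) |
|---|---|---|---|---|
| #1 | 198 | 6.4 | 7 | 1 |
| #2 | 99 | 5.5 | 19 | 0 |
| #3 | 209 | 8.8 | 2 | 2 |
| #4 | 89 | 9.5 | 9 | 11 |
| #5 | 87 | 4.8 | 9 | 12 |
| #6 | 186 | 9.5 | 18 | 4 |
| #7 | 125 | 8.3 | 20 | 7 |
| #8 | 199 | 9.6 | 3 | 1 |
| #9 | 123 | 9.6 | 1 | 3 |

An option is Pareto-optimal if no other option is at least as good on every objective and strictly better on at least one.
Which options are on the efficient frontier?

#1, #2, #4, #5, #6, #7, #8, #9

#1: not dominated.
#2: not dominated (best start delay).
#3: dominated by #8 (salary ask 199≤209, interview score 9.6≥8.8, experience 3≥2, start delay 1≤2).
#4: not dominated.
#5: not dominated (best salary ask).
#6: not dominated.
#7: not dominated (best experience).
#8: not dominated.
#9: not dominated.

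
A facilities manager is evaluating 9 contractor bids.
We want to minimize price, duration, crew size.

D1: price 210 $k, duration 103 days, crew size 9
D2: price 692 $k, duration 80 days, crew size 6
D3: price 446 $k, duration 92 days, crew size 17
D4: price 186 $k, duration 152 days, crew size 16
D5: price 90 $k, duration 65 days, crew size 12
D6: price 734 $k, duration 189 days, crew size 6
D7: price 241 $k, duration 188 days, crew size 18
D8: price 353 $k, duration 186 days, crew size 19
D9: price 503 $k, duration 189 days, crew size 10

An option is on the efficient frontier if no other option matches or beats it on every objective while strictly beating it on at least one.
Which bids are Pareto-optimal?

D1: not dominated.
D2: not dominated.
D3: dominated by D5 (price 90≤446, duration 65≤92, crew size 12≤17).
D4: dominated by D5 (price 90≤186, duration 65≤152, crew size 12≤16).
D5: not dominated (best price).
D6: dominated by D2 (price 692≤734, duration 80≤189, crew size 6≤6).
D7: dominated by D1 (price 210≤241, duration 103≤188, crew size 9≤18).
D8: dominated by D1 (price 210≤353, duration 103≤186, crew size 9≤19).
D9: dominated by D1 (price 210≤503, duration 103≤189, crew size 9≤10).

D1, D2, D5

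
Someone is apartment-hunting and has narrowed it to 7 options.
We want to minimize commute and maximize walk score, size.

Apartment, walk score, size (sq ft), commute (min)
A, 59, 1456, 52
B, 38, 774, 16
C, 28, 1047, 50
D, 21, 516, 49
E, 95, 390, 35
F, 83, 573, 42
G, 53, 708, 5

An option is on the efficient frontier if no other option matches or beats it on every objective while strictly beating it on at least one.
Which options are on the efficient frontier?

A: not dominated (best size).
B: not dominated.
C: not dominated.
D: dominated by B (walk score 38≥21, size 774≥516, commute 16≤49).
E: not dominated (best walk score).
F: not dominated.
G: not dominated (best commute).

A, B, C, E, F, G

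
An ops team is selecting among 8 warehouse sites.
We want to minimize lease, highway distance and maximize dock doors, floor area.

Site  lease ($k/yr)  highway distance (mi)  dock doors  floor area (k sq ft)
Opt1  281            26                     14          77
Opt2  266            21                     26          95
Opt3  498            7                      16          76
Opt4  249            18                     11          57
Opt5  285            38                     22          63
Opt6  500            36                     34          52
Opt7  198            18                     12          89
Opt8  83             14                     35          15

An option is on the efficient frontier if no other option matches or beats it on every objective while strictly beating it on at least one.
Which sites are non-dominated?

Opt2, Opt3, Opt6, Opt7, Opt8

Opt1: dominated by Opt2 (lease 266≤281, highway distance 21≤26, dock doors 26≥14, floor area 95≥77).
Opt2: not dominated (best floor area).
Opt3: not dominated (best highway distance).
Opt4: dominated by Opt7 (lease 198≤249, highway distance 18≤18, dock doors 12≥11, floor area 89≥57).
Opt5: dominated by Opt2 (lease 266≤285, highway distance 21≤38, dock doors 26≥22, floor area 95≥63).
Opt6: not dominated.
Opt7: not dominated.
Opt8: not dominated (best lease).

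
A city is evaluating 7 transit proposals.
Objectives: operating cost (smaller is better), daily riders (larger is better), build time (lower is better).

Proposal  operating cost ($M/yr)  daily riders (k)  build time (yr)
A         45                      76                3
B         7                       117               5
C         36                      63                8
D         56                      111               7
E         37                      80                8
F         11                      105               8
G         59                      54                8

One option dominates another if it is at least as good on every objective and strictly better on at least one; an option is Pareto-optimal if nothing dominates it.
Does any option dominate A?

No

B: worse on build time (5 vs 3).
C: worse on daily riders (63 vs 76).
D: worse on operating cost (56 vs 45).
E: worse on build time (8 vs 3).
F: worse on build time (8 vs 3).
G: worse on operating cost (59 vs 45).
No option is at least as good as A on every objective and strictly better on one.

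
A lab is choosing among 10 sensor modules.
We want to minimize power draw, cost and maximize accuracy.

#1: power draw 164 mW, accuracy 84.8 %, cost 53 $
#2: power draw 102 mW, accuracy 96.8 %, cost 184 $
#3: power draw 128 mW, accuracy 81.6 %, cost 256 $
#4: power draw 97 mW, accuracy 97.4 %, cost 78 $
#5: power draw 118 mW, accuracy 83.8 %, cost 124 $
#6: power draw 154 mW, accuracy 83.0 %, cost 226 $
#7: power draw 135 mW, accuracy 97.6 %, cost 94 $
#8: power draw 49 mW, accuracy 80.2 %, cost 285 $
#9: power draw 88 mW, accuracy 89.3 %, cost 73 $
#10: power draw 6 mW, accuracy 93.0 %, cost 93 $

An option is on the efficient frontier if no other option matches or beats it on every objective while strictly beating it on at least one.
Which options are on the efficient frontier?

#1, #4, #7, #9, #10

#1: not dominated (best cost).
#2: dominated by #4 (power draw 97≤102, accuracy 97.4≥96.8, cost 78≤184).
#3: dominated by #2 (power draw 102≤128, accuracy 96.8≥81.6, cost 184≤256).
#4: not dominated.
#5: dominated by #4 (power draw 97≤118, accuracy 97.4≥83.8, cost 78≤124).
#6: dominated by #2 (power draw 102≤154, accuracy 96.8≥83.0, cost 184≤226).
#7: not dominated (best accuracy).
#8: dominated by #10 (power draw 6≤49, accuracy 93.0≥80.2, cost 93≤285).
#9: not dominated.
#10: not dominated (best power draw).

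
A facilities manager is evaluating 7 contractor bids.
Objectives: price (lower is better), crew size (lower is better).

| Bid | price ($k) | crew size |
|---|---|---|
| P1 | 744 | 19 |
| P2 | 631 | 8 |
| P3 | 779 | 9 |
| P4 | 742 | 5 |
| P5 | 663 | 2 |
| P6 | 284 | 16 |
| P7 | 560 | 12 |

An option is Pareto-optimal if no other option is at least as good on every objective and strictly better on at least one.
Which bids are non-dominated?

P1: dominated by P2 (price 631≤744, crew size 8≤19).
P2: not dominated.
P3: dominated by P2 (price 631≤779, crew size 8≤9).
P4: dominated by P5 (price 663≤742, crew size 2≤5).
P5: not dominated (best crew size).
P6: not dominated (best price).
P7: not dominated.

P2, P5, P6, P7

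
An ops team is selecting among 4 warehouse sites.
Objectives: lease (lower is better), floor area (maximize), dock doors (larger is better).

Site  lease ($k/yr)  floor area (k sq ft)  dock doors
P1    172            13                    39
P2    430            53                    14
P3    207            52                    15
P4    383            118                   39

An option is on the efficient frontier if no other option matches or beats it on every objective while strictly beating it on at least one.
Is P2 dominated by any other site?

Yes

P4 vs P2: lease 383≤430, floor area 118≥53, dock doors 39≥14 — P4 is at least as good on every objective and strictly better on at least one, so P4 dominates P2.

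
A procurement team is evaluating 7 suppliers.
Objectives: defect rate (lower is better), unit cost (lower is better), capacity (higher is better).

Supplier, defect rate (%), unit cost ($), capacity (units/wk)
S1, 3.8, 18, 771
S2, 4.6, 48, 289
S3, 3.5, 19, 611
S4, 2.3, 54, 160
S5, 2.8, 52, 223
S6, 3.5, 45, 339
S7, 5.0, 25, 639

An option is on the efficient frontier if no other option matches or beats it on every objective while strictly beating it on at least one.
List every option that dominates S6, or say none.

S3

S3: defect rate 3.5≤3.5, unit cost 19≤45, capacity 611≥339 — dominates S6.
Others (S1, S2, S4, S5, S7) are each worse than S6 on at least one objective.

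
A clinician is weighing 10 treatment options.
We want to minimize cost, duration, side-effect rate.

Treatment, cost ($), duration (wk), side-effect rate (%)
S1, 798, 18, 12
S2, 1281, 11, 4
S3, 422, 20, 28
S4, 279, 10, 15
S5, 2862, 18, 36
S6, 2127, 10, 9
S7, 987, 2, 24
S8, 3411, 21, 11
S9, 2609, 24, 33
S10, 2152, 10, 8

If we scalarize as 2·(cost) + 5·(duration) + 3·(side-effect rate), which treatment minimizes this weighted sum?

S1: 2·798 + 5·18 + 3·12 = 1722
S2: 2·1281 + 5·11 + 3·4 = 2629
S3: 2·422 + 5·20 + 3·28 = 1028
S4: 2·279 + 5·10 + 3·15 = 653
S5: 2·2862 + 5·18 + 3·36 = 5922
S6: 2·2127 + 5·10 + 3·9 = 4331
S7: 2·987 + 5·2 + 3·24 = 2056
S8: 2·3411 + 5·21 + 3·11 = 6960
S9: 2·2609 + 5·24 + 3·33 = 5437
S10: 2·2152 + 5·10 + 3·8 = 4378
Lowest: S4 at 653.

S4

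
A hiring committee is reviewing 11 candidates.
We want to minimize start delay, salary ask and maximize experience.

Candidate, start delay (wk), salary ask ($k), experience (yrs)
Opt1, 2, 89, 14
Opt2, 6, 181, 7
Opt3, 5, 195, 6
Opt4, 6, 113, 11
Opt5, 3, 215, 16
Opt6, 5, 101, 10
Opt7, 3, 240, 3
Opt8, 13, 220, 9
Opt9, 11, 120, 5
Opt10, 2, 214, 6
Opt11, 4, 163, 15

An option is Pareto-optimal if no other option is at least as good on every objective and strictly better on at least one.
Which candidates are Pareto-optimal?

Opt1, Opt5, Opt11

Opt1: not dominated (best salary ask).
Opt2: dominated by Opt1 (start delay 2≤6, salary ask 89≤181, experience 14≥7).
Opt3: dominated by Opt1 (start delay 2≤5, salary ask 89≤195, experience 14≥6).
Opt4: dominated by Opt1 (start delay 2≤6, salary ask 89≤113, experience 14≥11).
Opt5: not dominated (best experience).
Opt6: dominated by Opt1 (start delay 2≤5, salary ask 89≤101, experience 14≥10).
Opt7: dominated by Opt1 (start delay 2≤3, salary ask 89≤240, experience 14≥3).
Opt8: dominated by Opt1 (start delay 2≤13, salary ask 89≤220, experience 14≥9).
Opt9: dominated by Opt1 (start delay 2≤11, salary ask 89≤120, experience 14≥5).
Opt10: dominated by Opt1 (start delay 2≤2, salary ask 89≤214, experience 14≥6).
Opt11: not dominated.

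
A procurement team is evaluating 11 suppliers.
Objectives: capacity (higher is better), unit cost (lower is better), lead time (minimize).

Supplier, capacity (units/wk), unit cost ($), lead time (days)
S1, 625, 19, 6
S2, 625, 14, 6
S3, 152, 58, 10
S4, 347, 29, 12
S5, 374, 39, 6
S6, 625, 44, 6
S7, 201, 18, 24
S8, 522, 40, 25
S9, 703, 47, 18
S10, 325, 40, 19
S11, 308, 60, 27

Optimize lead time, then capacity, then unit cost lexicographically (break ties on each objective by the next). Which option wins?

First minimize lead time: best is 6, kept {S1, S2, S5, S6}.
Then maximize capacity: best is 625, kept {S1, S2, S6}.
Then minimize unit cost: best is 14, kept {S2}.

S2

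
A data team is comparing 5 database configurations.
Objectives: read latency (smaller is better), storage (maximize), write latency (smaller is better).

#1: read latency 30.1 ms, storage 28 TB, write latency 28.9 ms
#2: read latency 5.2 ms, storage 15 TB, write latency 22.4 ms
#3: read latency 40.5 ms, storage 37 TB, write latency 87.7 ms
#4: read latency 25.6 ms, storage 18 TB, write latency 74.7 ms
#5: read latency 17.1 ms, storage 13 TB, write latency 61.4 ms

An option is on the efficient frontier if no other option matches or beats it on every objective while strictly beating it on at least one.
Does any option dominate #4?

No

#1: worse on read latency (30.1 vs 25.6).
#2: worse on storage (15 vs 18).
#3: worse on read latency (40.5 vs 25.6).
#5: worse on storage (13 vs 18).
No option is at least as good as #4 on every objective and strictly better on one.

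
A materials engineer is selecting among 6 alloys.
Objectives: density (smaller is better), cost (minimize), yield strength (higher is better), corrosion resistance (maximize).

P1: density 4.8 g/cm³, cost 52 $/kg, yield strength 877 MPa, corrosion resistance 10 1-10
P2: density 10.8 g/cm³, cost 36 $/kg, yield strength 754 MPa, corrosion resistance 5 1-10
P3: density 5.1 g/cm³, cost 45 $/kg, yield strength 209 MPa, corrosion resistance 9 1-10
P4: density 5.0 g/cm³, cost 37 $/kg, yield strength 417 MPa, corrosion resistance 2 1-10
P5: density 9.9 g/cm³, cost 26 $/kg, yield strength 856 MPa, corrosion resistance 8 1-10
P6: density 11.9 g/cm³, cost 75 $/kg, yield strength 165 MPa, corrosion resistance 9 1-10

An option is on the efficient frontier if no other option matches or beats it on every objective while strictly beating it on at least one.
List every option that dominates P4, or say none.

P1: worse on cost (52 vs 37).
P2: worse on density (10.8 vs 5.0).
P3: worse on density (5.1 vs 5.0).
P5: worse on density (9.9 vs 5.0).
P6: worse on density (11.9 vs 5.0).
No option dominates P4.

none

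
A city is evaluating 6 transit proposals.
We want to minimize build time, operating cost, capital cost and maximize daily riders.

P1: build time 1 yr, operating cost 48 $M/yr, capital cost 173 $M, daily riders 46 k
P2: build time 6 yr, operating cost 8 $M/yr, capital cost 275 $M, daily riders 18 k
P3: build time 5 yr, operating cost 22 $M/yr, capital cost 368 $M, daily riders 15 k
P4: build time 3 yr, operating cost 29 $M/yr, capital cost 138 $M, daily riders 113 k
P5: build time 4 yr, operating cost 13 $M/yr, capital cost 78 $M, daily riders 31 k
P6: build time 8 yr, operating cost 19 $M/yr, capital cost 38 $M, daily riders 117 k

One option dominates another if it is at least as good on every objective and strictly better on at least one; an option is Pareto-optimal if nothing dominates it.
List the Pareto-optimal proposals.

P1, P2, P4, P5, P6

P1: not dominated (best build time).
P2: not dominated (best operating cost).
P3: dominated by P5 (build time 4≤5, operating cost 13≤22, capital cost 78≤368, daily riders 31≥15).
P4: not dominated.
P5: not dominated.
P6: not dominated (best capital cost).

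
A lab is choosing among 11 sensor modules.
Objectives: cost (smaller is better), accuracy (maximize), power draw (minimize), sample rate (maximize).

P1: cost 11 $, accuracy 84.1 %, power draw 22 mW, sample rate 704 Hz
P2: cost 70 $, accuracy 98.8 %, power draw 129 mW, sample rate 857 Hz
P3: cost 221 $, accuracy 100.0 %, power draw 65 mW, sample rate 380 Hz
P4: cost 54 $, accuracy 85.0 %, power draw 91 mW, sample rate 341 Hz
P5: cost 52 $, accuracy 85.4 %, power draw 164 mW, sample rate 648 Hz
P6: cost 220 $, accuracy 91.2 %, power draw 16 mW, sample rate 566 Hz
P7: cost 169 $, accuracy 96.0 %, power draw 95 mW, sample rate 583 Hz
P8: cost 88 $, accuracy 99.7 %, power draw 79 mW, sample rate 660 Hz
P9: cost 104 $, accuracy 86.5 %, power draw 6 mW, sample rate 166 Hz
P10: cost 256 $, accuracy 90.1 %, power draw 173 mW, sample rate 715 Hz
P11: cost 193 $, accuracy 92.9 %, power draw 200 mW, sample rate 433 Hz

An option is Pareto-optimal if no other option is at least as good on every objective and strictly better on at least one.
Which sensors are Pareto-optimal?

P1, P2, P3, P4, P5, P6, P8, P9

P1: not dominated (best cost).
P2: not dominated (best sample rate).
P3: not dominated (best accuracy).
P4: not dominated.
P5: not dominated.
P6: not dominated.
P7: dominated by P8 (cost 88≤169, accuracy 99.7≥96.0, power draw 79≤95, sample rate 660≥583).
P8: not dominated.
P9: not dominated (best power draw).
P10: dominated by P2 (cost 70≤256, accuracy 98.8≥90.1, power draw 129≤173, sample rate 857≥715).
P11: dominated by P2 (cost 70≤193, accuracy 98.8≥92.9, power draw 129≤200, sample rate 857≥433).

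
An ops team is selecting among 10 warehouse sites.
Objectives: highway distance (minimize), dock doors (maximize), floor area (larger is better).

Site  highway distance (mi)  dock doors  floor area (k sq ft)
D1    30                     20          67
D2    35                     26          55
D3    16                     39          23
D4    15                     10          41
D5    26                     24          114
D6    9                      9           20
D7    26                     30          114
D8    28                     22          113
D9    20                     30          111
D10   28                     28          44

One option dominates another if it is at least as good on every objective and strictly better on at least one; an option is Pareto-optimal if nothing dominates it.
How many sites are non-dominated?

5

D1: dominated by D5 (highway distance 26≤30, dock doors 24≥20, floor area 114≥67).
D2: dominated by D7 (highway distance 26≤35, dock doors 30≥26, floor area 114≥55).
D3: not dominated (best dock doors).
D4: not dominated.
D5: dominated by D7 (highway distance 26≤26, dock doors 30≥24, floor area 114≥114).
D6: not dominated (best highway distance).
D7: not dominated.
D8: dominated by D5 (highway distance 26≤28, dock doors 24≥22, floor area 114≥113).
D9: not dominated.
D10: dominated by D7 (highway distance 26≤28, dock doors 30≥28, floor area 114≥44).
Pareto-optimal: D3, D4, D6, D7, D9 → 5.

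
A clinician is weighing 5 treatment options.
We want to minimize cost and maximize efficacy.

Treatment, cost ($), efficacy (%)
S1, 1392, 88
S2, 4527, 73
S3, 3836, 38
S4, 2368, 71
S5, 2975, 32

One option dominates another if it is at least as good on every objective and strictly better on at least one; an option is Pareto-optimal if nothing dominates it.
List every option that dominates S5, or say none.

S1, S4

S1: cost 1392≤2975, efficacy 88≥32 — dominates S5.
S4: cost 2368≤2975, efficacy 71≥32 — dominates S5.
Others (S2, S3) are each worse than S5 on at least one objective.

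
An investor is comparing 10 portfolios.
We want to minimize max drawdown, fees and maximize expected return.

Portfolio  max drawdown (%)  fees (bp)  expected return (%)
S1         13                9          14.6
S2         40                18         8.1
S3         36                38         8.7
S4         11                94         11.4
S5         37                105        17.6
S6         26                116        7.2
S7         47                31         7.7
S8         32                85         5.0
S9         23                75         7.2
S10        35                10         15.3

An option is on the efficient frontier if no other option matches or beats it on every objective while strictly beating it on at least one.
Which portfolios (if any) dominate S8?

S1, S9

S1: max drawdown 13≤32, fees 9≤85, expected return 14.6≥5.0 — dominates S8.
S9: max drawdown 23≤32, fees 75≤85, expected return 7.2≥5.0 — dominates S8.
Others (S2, S3, S4, S5, S6, S7, S10) are each worse than S8 on at least one objective.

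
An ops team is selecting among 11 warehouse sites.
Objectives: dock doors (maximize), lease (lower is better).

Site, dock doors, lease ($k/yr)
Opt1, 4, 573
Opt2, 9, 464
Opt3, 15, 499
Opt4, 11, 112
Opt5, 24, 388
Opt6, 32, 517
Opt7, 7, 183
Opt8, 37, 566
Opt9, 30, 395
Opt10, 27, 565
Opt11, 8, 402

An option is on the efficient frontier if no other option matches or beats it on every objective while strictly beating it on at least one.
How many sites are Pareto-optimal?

Opt1: dominated by Opt2 (dock doors 9≥4, lease 464≤573).
Opt2: dominated by Opt4 (dock doors 11≥9, lease 112≤464).
Opt3: dominated by Opt5 (dock doors 24≥15, lease 388≤499).
Opt4: not dominated (best lease).
Opt5: not dominated.
Opt6: not dominated.
Opt7: dominated by Opt4 (dock doors 11≥7, lease 112≤183).
Opt8: not dominated (best dock doors).
Opt9: not dominated.
Opt10: dominated by Opt6 (dock doors 32≥27, lease 517≤565).
Opt11: dominated by Opt4 (dock doors 11≥8, lease 112≤402).
Pareto-optimal: Opt4, Opt5, Opt6, Opt8, Opt9 → 5.

5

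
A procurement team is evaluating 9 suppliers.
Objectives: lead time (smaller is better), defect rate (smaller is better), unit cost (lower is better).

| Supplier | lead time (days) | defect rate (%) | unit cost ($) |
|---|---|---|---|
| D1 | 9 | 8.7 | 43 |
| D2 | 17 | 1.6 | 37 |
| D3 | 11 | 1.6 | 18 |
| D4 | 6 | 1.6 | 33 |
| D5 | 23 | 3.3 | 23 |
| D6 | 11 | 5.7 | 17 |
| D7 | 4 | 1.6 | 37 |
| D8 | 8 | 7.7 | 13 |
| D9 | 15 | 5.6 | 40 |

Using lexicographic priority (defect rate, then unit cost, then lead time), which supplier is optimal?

First minimize defect rate: best is 1.6, kept {D2, D3, D4, D7}.
Then minimize unit cost: best is 18, kept {D3}.

D3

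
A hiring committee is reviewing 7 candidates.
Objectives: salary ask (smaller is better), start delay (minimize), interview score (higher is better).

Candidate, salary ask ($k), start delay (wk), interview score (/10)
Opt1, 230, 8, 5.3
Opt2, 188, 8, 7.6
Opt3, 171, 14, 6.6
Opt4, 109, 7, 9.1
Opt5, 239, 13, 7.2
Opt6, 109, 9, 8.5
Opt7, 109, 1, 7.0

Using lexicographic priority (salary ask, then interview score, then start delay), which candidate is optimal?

Opt4

First minimize salary ask: best is 109, kept {Opt4, Opt6, Opt7}.
Then maximize interview score: best is 9.1, kept {Opt4}.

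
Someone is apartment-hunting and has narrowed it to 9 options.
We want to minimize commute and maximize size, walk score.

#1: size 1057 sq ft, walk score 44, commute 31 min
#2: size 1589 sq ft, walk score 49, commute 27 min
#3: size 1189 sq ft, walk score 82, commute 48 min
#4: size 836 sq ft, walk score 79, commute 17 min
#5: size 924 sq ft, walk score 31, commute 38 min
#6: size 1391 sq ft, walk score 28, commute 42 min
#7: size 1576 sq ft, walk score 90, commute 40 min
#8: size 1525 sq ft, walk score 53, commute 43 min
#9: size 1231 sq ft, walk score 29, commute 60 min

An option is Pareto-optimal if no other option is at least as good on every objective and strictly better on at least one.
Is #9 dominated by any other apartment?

Yes

#2 vs #9: size 1589≥1231, walk score 49≥29, commute 27≤60 — #2 is at least as good on every objective and strictly better on at least one, so #2 dominates #9.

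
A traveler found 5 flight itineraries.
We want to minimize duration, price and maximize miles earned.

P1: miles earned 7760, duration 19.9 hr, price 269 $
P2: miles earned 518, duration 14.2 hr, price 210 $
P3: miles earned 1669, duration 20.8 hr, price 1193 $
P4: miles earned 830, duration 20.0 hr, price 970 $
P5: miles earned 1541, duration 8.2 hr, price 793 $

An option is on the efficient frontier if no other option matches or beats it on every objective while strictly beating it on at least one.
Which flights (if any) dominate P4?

P1: miles earned 7760≥830, duration 19.9≤20.0, price 269≤970 — dominates P4.
P5: miles earned 1541≥830, duration 8.2≤20.0, price 793≤970 — dominates P4.
Others (P2, P3) are each worse than P4 on at least one objective.

P1, P5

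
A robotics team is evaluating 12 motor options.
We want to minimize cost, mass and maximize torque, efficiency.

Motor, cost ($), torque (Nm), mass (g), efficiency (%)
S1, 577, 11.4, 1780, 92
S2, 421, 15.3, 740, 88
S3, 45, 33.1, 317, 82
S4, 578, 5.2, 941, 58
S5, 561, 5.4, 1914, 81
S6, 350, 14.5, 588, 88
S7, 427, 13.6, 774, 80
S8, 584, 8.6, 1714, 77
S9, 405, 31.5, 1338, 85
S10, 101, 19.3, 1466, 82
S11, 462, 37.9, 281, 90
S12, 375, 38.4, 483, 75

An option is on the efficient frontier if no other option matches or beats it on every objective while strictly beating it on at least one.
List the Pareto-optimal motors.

S1, S2, S3, S6, S9, S11, S12

S1: not dominated (best efficiency).
S2: not dominated.
S3: not dominated (best cost).
S4: dominated by S2 (cost 421≤578, torque 15.3≥5.2, mass 740≤941, efficiency 88≥58).
S5: dominated by S2 (cost 421≤561, torque 15.3≥5.4, mass 740≤1914, efficiency 88≥81).
S6: not dominated.
S7: dominated by S2 (cost 421≤427, torque 15.3≥13.6, mass 740≤774, efficiency 88≥80).
S8: dominated by S2 (cost 421≤584, torque 15.3≥8.6, mass 740≤1714, efficiency 88≥77).
S9: not dominated.
S10: dominated by S3 (cost 45≤101, torque 33.1≥19.3, mass 317≤1466, efficiency 82≥82).
S11: not dominated (best mass).
S12: not dominated (best torque).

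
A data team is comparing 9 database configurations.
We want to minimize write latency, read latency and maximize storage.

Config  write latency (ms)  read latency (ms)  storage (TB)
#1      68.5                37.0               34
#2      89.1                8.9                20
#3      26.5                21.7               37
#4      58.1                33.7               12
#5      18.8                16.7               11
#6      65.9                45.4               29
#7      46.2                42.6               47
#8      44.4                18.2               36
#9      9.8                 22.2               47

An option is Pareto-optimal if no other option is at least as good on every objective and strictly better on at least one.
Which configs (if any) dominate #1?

#3: write latency 26.5≤68.5, read latency 21.7≤37.0, storage 37≥34 — dominates #1.
#8: write latency 44.4≤68.5, read latency 18.2≤37.0, storage 36≥34 — dominates #1.
#9: write latency 9.8≤68.5, read latency 22.2≤37.0, storage 47≥34 — dominates #1.
Others (#2, #4, #5, #6, #7) are each worse than #1 on at least one objective.

#3, #8, #9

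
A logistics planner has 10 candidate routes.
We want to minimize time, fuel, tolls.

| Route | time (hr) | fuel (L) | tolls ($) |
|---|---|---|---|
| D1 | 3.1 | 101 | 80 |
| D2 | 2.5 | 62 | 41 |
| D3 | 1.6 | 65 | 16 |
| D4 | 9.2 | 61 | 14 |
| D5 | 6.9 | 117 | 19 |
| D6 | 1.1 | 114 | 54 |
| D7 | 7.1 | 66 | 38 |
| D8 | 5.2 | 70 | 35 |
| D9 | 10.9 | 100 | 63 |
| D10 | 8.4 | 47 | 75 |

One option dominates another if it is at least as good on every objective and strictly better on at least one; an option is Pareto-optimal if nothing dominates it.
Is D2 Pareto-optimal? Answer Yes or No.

Yes

D1: worse on time (3.1 vs 2.5).
D3: worse on fuel (65 vs 62).
D4: worse on time (9.2 vs 2.5).
D5: worse on time (6.9 vs 2.5).
D6: worse on fuel (114 vs 62).
D7: worse on time (7.1 vs 2.5).
D8: worse on time (5.2 vs 2.5).
D9: worse on time (10.9 vs 2.5).
D10: worse on time (8.4 vs 2.5).
No option is at least as good as D2 on every objective and strictly better on one.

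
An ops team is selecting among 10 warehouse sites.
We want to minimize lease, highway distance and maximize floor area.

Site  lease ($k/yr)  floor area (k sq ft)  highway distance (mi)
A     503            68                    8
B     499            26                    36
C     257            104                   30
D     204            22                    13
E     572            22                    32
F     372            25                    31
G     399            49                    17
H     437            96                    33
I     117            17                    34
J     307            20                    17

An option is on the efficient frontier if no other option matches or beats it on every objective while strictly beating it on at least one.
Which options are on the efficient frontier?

A: not dominated (best highway distance).
B: dominated by C (lease 257≤499, floor area 104≥26, highway distance 30≤36).
C: not dominated (best floor area).
D: not dominated.
E: dominated by A (lease 503≤572, floor area 68≥22, highway distance 8≤32).
F: dominated by C (lease 257≤372, floor area 104≥25, highway distance 30≤31).
G: not dominated.
H: dominated by C (lease 257≤437, floor area 104≥96, highway distance 30≤33).
I: not dominated (best lease).
J: dominated by D (lease 204≤307, floor area 22≥20, highway distance 13≤17).

A, C, D, G, I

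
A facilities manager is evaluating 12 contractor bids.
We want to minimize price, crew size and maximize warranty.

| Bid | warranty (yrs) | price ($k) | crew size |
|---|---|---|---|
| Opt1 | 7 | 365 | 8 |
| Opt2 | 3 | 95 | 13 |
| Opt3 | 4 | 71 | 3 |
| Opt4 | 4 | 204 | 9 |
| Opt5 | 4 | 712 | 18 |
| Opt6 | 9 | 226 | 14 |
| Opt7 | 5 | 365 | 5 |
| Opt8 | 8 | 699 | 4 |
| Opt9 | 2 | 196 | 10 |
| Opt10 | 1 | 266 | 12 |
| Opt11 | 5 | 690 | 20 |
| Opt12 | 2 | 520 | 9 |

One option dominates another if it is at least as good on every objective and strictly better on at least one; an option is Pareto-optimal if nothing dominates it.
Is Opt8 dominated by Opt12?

No

Opt12 vs Opt8: Opt12 is worse on warranty (2 vs 8), so it does not dominate Opt8.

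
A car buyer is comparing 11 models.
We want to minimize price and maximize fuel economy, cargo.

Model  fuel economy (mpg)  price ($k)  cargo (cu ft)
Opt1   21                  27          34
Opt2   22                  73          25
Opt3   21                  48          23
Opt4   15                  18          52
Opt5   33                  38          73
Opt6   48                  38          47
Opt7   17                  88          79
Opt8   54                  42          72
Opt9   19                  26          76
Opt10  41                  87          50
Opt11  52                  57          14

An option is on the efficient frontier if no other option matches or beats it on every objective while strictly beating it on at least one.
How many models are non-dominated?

7

Opt1: not dominated.
Opt2: dominated by Opt5 (fuel economy 33≥22, price 38≤73, cargo 73≥25).
Opt3: dominated by Opt1 (fuel economy 21≥21, price 27≤48, cargo 34≥23).
Opt4: not dominated (best price).
Opt5: not dominated.
Opt6: not dominated.
Opt7: not dominated (best cargo).
Opt8: not dominated (best fuel economy).
Opt9: not dominated.
Opt10: dominated by Opt8 (fuel economy 54≥41, price 42≤87, cargo 72≥50).
Opt11: dominated by Opt8 (fuel economy 54≥52, price 42≤57, cargo 72≥14).
Pareto-optimal: Opt1, Opt4, Opt5, Opt6, Opt7, Opt8, Opt9 → 7.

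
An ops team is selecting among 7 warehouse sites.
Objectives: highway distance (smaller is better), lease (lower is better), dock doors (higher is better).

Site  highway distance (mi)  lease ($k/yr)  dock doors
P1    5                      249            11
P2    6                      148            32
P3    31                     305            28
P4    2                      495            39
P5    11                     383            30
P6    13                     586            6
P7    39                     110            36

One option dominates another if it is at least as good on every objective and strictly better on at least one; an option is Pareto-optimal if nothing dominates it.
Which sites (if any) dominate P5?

P2: highway distance 6≤11, lease 148≤383, dock doors 32≥30 — dominates P5.
Others (P1, P3, P4, P6, P7) are each worse than P5 on at least one objective.

P2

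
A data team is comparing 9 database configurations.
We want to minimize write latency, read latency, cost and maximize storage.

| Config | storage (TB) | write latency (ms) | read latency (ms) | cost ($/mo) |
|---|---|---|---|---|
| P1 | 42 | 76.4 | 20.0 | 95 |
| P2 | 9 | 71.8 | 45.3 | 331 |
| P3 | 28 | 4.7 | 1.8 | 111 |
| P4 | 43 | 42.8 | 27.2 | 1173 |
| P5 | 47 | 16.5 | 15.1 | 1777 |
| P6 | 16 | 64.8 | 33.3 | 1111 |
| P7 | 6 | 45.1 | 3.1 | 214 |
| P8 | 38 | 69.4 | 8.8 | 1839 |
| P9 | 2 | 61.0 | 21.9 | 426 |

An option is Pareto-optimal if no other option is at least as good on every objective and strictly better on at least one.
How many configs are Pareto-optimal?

P1: not dominated (best cost).
P2: dominated by P3 (storage 28≥9, write latency 4.7≤71.8, read latency 1.8≤45.3, cost 111≤331).
P3: not dominated (best write latency).
P4: not dominated.
P5: not dominated (best storage).
P6: dominated by P3 (storage 28≥16, write latency 4.7≤64.8, read latency 1.8≤33.3, cost 111≤1111).
P7: dominated by P3 (storage 28≥6, write latency 4.7≤45.1, read latency 1.8≤3.1, cost 111≤214).
P8: not dominated.
P9: dominated by P3 (storage 28≥2, write latency 4.7≤61.0, read latency 1.8≤21.9, cost 111≤426).
Pareto-optimal: P1, P3, P4, P5, P8 → 5.

5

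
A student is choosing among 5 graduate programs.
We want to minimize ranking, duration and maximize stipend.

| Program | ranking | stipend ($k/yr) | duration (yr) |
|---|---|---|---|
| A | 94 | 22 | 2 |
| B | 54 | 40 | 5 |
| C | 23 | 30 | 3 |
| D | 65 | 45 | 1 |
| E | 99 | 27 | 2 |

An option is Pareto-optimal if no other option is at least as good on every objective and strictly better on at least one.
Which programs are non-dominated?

B, C, D

A: dominated by D (ranking 65≤94, stipend 45≥22, duration 1≤2).
B: not dominated.
C: not dominated (best ranking).
D: not dominated (best stipend).
E: dominated by D (ranking 65≤99, stipend 45≥27, duration 1≤2).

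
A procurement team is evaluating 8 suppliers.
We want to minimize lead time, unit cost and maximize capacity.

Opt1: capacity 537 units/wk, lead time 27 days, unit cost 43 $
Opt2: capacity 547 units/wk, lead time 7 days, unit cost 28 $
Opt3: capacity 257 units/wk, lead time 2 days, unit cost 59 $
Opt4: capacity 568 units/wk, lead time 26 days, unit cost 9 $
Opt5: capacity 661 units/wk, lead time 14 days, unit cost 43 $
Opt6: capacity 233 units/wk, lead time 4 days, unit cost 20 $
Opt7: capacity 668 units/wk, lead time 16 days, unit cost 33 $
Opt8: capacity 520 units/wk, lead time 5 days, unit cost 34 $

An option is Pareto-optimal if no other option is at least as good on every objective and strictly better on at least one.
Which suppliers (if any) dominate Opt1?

Opt2: capacity 547≥537, lead time 7≤27, unit cost 28≤43 — dominates Opt1.
Opt4: capacity 568≥537, lead time 26≤27, unit cost 9≤43 — dominates Opt1.
Opt5: capacity 661≥537, lead time 14≤27, unit cost 43≤43 — dominates Opt1.
Opt7: capacity 668≥537, lead time 16≤27, unit cost 33≤43 — dominates Opt1.
Others (Opt3, Opt6, Opt8) are each worse than Opt1 on at least one objective.

Opt2, Opt4, Opt5, Opt7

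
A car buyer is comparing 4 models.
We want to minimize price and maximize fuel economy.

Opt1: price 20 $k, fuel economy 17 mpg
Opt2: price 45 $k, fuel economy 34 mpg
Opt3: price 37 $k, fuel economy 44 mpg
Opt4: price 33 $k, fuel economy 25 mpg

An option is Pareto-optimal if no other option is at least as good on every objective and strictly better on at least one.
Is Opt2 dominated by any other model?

Opt3 vs Opt2: price 37≤45, fuel economy 44≥34 — Opt3 is at least as good on every objective and strictly better on at least one, so Opt3 dominates Opt2.

Yes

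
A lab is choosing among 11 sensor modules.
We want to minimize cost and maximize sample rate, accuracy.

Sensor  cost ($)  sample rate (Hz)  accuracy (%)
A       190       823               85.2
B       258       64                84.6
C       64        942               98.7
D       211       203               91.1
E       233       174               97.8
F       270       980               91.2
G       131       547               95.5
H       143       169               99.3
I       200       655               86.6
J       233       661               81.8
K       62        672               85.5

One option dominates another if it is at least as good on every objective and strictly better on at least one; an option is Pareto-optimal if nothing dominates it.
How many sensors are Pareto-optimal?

4

A: dominated by C (cost 64≤190, sample rate 942≥823, accuracy 98.7≥85.2).
B: dominated by A (cost 190≤258, sample rate 823≥64, accuracy 85.2≥84.6).
C: not dominated.
D: dominated by C (cost 64≤211, sample rate 942≥203, accuracy 98.7≥91.1).
E: dominated by C (cost 64≤233, sample rate 942≥174, accuracy 98.7≥97.8).
F: not dominated (best sample rate).
G: dominated by C (cost 64≤131, sample rate 942≥547, accuracy 98.7≥95.5).
H: not dominated (best accuracy).
I: dominated by C (cost 64≤200, sample rate 942≥655, accuracy 98.7≥86.6).
J: dominated by A (cost 190≤233, sample rate 823≥661, accuracy 85.2≥81.8).
K: not dominated (best cost).
Pareto-optimal: C, F, H, K → 4.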